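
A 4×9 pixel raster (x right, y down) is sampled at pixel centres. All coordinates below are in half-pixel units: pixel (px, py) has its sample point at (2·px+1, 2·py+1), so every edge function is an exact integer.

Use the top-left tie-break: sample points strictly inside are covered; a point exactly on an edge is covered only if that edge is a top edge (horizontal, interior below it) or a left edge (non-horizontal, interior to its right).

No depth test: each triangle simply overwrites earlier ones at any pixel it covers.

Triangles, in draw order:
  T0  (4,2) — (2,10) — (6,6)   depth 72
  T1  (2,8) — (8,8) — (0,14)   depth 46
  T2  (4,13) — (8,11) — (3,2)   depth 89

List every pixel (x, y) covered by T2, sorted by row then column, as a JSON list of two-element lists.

T0:
  2·area = 24  (B↔C swapped to make it positive)
  edge (4, 2)→(6, 6): d=(2,4) right/bottom  bias=-1
  edge (6, 6)→(2, 10): d=(-4,4) right/bottom  bias=-1
  edge (2, 10)→(4, 2): d=(2,-8) top-left  bias=+0
    (2,2)@(5, 5): e=[2,8,14] → █
    (3,2)@(7, 5): e=[-6,0,30] → ·  [on edge]
    (1,3)@(3, 7): e=[14,8,2] → █
    (2,3)@(5, 7): e=[6,0,18] → ·  [on edge]
    (1,4)@(3, 9): e=[18,0,6] → ·  [on edge]
    (0,5)@(1, 11): e=[30,0,-6] → ·  [on edge]
  covered (2 px):
    · · · ·
    · · · ·
    · · █ ·
    · █ · ·
    · · · ·
    · · · ·
    · · · ·
    · · · ·
    · · · ·
T1:
  2·area = 36
  edge (2, 8)→(8, 8): d=(6,0) top-left  bias=+0
  edge (8, 8)→(0, 14): d=(-8,6) right/bottom  bias=-1
  edge (0, 14)→(2, 8): d=(2,-6) top-left  bias=+0
    (1,2)@(3, 5): e=[-18,54,0] → ·  [on edge]
    (1,4)@(3, 9): e=[6,22,8] → █
    (2,4)@(5, 9): e=[6,10,20] → █
    (3,4)@(7, 9): e=[6,-2,32] → ·
    (0,5)@(1, 11): e=[18,18,0] → █  [on edge]
    (2,5)@(5, 11): e=[18,-6,24] → ·
    (0,6)@(1, 13): e=[30,2,4] → █
    (1,6)@(3, 13): e=[30,-10,16] → ·
    (0,7)@(1, 15): e=[42,-14,8] → ·
  covered (5 px):
    · · · ·
    · · · ·
    · · · ·
    · · · ·
    · █ █ ·
    █ █ · ·
    █ · · ·
    · · · ·
    · · · ·
T2:
  2·area = 46  (B↔C swapped to make it positive)
  edge (4, 13)→(3, 2): d=(-1,-11) top-left  bias=+0
  edge (3, 2)→(8, 11): d=(5,9) right/bottom  bias=-1
  edge (8, 11)→(4, 13): d=(-4,2) right/bottom  bias=-1
    (2,3)@(5, 7): e=[17,7,22] → █
    (3,3)@(7, 7): e=[39,-11,18] → ·
    (2,4)@(5, 9): e=[15,17,14] → █
    (3,4)@(7, 9): e=[37,-1,10] → ·
    (2,5)@(5, 11): e=[13,27,6] → █
    (3,5)@(7, 11): e=[35,9,2] → █
    (2,6)@(5, 13): e=[11,37,-2] → ·
    (3,6)@(7, 13): e=[33,19,-6] → ·
  covered (4 px):
    · · · ·
    · · · ·
    · · · ·
    · · █ ·
    · · █ ·
    · · █ █
    · · · ·
    · · · ·
    · · · ·

Answer: [[2,3],[2,4],[2,5],[3,5]]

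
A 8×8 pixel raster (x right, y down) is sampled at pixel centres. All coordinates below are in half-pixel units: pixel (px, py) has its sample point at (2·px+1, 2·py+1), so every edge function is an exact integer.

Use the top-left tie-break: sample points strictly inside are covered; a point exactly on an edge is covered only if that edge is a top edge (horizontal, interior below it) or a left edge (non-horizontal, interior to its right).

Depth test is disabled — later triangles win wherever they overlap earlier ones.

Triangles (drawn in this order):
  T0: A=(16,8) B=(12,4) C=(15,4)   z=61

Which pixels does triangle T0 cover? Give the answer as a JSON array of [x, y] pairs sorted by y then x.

T0:
  2·area = 12
  edge (16, 8)→(12, 4): d=(-4,-4) top-left  bias=+0
  edge (12, 4)→(15, 4): d=(3,0) top-left  bias=+0
  edge (15, 4)→(16, 8): d=(1,4) right/bottom  bias=-1
    (4,0)@(9, 1): e=[0,-9,21] → .  [on edge]
    (5,1)@(11, 3): e=[0,-3,15] → .  [on edge]
    (6,2)@(13, 5): e=[0,3,9] → X  [on edge]
    (7,2)@(15, 5): e=[8,3,1] → X
    (6,3)@(13, 7): e=[-8,9,11] → .
    (7,3)@(15, 7): e=[0,9,3] → X  [on edge]
    (7,4)@(15, 9): e=[-8,15,5] → .
  covered (3 px):
    . . . . . . . .
    . . . . . . . .
    . . . . . . X X
    . . . . . . . X
    . . . . . . . .
    . . . . . . . .
    . . . . . . . .
    . . . . . . . .

Answer: [[6,2],[7,2],[7,3]]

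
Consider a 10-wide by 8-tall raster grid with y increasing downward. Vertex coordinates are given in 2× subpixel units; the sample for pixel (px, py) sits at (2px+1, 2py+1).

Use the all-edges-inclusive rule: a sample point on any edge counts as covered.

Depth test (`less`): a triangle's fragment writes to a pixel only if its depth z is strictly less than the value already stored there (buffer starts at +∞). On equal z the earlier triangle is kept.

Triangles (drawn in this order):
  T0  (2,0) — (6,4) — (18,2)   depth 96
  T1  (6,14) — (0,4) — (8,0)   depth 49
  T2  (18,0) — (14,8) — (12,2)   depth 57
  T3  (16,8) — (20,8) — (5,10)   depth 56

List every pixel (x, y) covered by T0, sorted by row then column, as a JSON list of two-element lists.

T0:
  2·area = 56  (B↔C swapped to make it positive)
  edge (2, 0)→(18, 2): d=(16,2) inclusive
  edge (18, 2)→(6, 4): d=(-12,2) inclusive
  edge (6, 4)→(2, 0): d=(-4,-4) inclusive
    (1,0)@(3, 1): e=[14,42,0] → X  [on edge]
    (2,0)@(5, 1): e=[10,38,8] → X
    (3,0)@(7, 1): e=[6,34,16] → X
    (4,0)@(9, 1): e=[2,30,24] → X
    (5,0)@(11, 1): e=[-2,26,32] → .
    (1,1)@(3, 3): e=[46,18,-8] → .
    (2,1)@(5, 3): e=[42,14,0] → X  [on edge]
    (5,1)@(11, 3): e=[30,2,24] → X
    (6,1)@(13, 3): e=[26,-2,32] → .
    (2,2)@(5, 5): e=[74,-10,-8] → .
    (3,2)@(7, 5): e=[70,-14,0] → .  [on edge]
    (4,2)@(9, 5): e=[66,-18,8] → .
    (4,3)@(9, 7): e=[98,-42,0] → .  [on edge]
    (5,4)@(11, 9): e=[126,-70,0] → .  [on edge]
    (6,5)@(13, 11): e=[154,-98,0] → .  [on edge]
    (7,6)@(15, 13): e=[182,-126,0] → .  [on edge]
    (8,7)@(17, 15): e=[210,-154,0] → .  [on edge]
  covered (8 px):
    . X X X X . . . . .
    . . X X X X . . . .
    . . . . . . . . . .
    . . . . . . . . . .
    . . . . . . . . . .
    . . . . . . . . . .
    . . . . . . . . . .
    . . . . . . . . . .
T1:
  2·area = 104
  edge (6, 14)→(0, 4): d=(-6,-10) inclusive
  edge (0, 4)→(8, 0): d=(8,-4) inclusive
  edge (8, 0)→(6, 14): d=(-2,14) inclusive
    (3,0)@(7, 1): e=[88,4,12] → X
    (4,0)@(9, 1): e=[108,12,-16] → .
    (1,1)@(3, 3): e=[36,4,64] → X
    (2,1)@(5, 3): e=[56,12,36] → X
    (4,1)@(9, 3): e=[96,28,-20] → .
    (0,2)@(1, 5): e=[4,12,88] → X
    (4,2)@(9, 5): e=[84,44,-24] → .
    (0,3)@(1, 7): e=[-8,28,84] → .
    (1,3)@(3, 7): e=[12,36,56] → X
    (3,3)@(7, 7): e=[52,52,0] → X  [on edge]
    (4,3)@(9, 7): e=[72,60,-28] → .
    (1,4)@(3, 9): e=[0,52,52] → X  [on edge]
  covered (14 px):
    . . . X . . . . . .
    . X X X . . . . . .
    X X X X . . . . . .
    . X X X . . . . . .
    . X X . . . . . . .
    . . X . . . . . . .
    . . . . . . . . . .
    . . . . . . . . . .
T2:
  2·area = 40
  edge (18, 0)→(14, 8): d=(-4,8) inclusive
  edge (14, 8)→(12, 2): d=(-2,-6) inclusive
  edge (12, 2)→(18, 0): d=(6,-2) inclusive
    (7,0)@(15, 1): e=[20,20,0] → X  [on edge]
    (8,0)@(17, 1): e=[4,32,4] → X
    (9,0)@(19, 1): e=[-12,44,8] → .
    (4,1)@(9, 3): e=[60,-20,0] → .  [on edge]
    (6,1)@(13, 3): e=[28,4,8] → X
    (8,1)@(17, 3): e=[-4,28,16] → .
    (1,2)@(3, 5): e=[100,-60,0] → .  [on edge]
    (6,2)@(13, 5): e=[20,0,20] → X  [on edge]
    (8,2)@(17, 5): e=[-12,24,28] → .
    (6,3)@(13, 7): e=[12,-4,32] → .
    (7,3)@(15, 7): e=[-4,8,36] → .
    (7,5)@(15, 11): e=[-20,0,60] → .  [on edge]
  covered (6 px):
    . . . . . . . X X .
    . . . . . . X X . .
    . . . . . . X X . .
    . . . . . . . . . .
    . . . . . . . . . .
    . . . . . . . . . .
    . . . . . . . . . .
    . . . . . . . . . .
T3:
  2·area = 8
  edge (16, 8)→(20, 8): d=(4,0) inclusive
  edge (20, 8)→(5, 10): d=(-15,2) inclusive
  edge (5, 10)→(16, 8): d=(11,-2) inclusive
    (5,4)@(11, 9): e=[4,3,1] → X
    (6,4)@(13, 9): e=[4,-1,5] → .
    (5,5)@(11, 11): e=[12,-27,23] → .
  covered (1 px):
    . . . . . . . . . .
    . . . . . . . . . .
    . . . . . . . . . .
    . . . . . . . . . .
    . . . . . X . . . .
    . . . . . . . . . .
    . . . . . . . . . .
    . . . . . . . . . .

Final: [[1,0],[2,0],[3,0],[4,0],[2,1],[3,1],[4,1],[5,1]]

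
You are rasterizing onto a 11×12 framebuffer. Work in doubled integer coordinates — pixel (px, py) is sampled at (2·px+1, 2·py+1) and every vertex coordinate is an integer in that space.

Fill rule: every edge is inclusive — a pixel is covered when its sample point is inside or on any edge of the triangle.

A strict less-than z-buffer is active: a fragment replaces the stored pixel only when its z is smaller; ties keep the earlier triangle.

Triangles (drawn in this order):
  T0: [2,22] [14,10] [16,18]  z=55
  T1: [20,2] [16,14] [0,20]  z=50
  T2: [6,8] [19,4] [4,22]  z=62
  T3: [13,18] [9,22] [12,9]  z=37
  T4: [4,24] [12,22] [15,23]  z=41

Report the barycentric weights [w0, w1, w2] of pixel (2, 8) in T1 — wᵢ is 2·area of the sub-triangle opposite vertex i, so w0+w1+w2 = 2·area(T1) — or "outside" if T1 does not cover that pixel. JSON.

T0:
  2·area = 120
  edge (2, 22)→(14, 10): d=(12,-12) inclusive
  edge (14, 10)→(16, 18): d=(2,8) inclusive
  edge (16, 18)→(2, 22): d=(-14,4) inclusive
    (10,1)@(21, 3): e=[0,-70,190] → ·  [on edge]
    (9,2)@(19, 5): e=[0,-50,170] → ·  [on edge]
    (8,3)@(17, 7): e=[0,-30,150] → ·  [on edge]
    (7,4)@(15, 9): e=[0,-10,130] → ·  [on edge]
    (6,5)@(13, 11): e=[0,10,110] → █  [on edge]
    (7,5)@(15, 11): e=[24,-6,102] → ·
    (5,6)@(11, 13): e=[0,30,90] → █  [on edge]
    (7,6)@(15, 13): e=[48,-2,74] → ·
    (4,7)@(9, 15): e=[0,50,70] → █  [on edge]
    (7,7)@(15, 15): e=[72,2,46] → █
    (8,7)@(17, 15): e=[96,-14,38] → ·
    (3,8)@(7, 17): e=[0,70,50] → █  [on edge]
    (2,9)@(5, 19): e=[0,90,30] → █  [on edge]
    (1,10)@(3, 21): e=[0,110,10] → █  [on edge]
    (0,11)@(1, 23): e=[0,130,-10] → ·  [on edge]
  covered (18 px):
    · · · · · · · · · · ·
    · · · · · · · · · · ·
    · · · · · · · · · · ·
    · · · · · · · · · · ·
    · · · · · · · · · · ·
    · · · · · · █ · · · ·
    · · · · · █ █ · · · ·
    · · · · █ █ █ █ · · ·
    · · · █ █ █ █ █ · · ·
    · · █ █ █ █ · · · · ·
    · █ █ · · · · · · · ·
    · · · · · · · · · · ·
T1:
  2·area = 168
  edge (20, 2)→(16, 14): d=(-4,12) inclusive
  edge (16, 14)→(0, 20): d=(-16,6) inclusive
  edge (0, 20)→(20, 2): d=(20,-18) inclusive
    (9,1)@(19, 3): e=[8,158,2] → █
    (10,1)@(21, 3): e=[-16,146,38] → ·
    (8,2)@(17, 5): e=[24,138,6] → █
    (9,2)@(19, 5): e=[0,126,42] → █  [on edge]
    (10,2)@(21, 5): e=[-24,114,78] → ·
    (7,3)@(15, 7): e=[40,118,10] → █
    (9,3)@(19, 7): e=[-8,94,82] → ·
    (6,4)@(13, 9): e=[56,98,14] → █
    (9,4)@(19, 9): e=[-16,62,122] → ·
    (5,5)@(11, 11): e=[72,78,18] → █
    (8,5)@(17, 11): e=[0,42,126] → █  [on edge]
    (9,5)@(19, 11): e=[-24,30,162] → ·
    (7,8)@(15, 17): e=[0,-42,210] → ·  [on edge]
    (6,11)@(13, 23): e=[0,-126,294] → ·  [on edge]
  covered (22 px):
    · · · · · · · · · · ·
    · · · · · · · · · █ ·
    · · · · · · · · █ █ ·
    · · · · · · · █ █ · ·
    · · · · · · █ █ █ · ·
    · · · · · █ █ █ █ · ·
    · · · · █ █ █ █ · · ·
    · · · █ █ █ █ · · · ·
    · · █ █ · · · · · · ·
    · · · · · · · · · · ·
    · · · · · · · · · · ·
    · · · · · · · · · · ·
T2:
  2·area = 174
  edge (6, 8)→(19, 4): d=(13,-4) inclusive
  edge (19, 4)→(4, 22): d=(-15,18) inclusive
  edge (4, 22)→(6, 8): d=(2,-14) inclusive
    (3,0)@(7, 1): e=[-87,261,0] → ·  [on edge]
    (8,2)@(17, 5): e=[5,21,148] → █
    (9,2)@(19, 5): e=[13,-15,176] → ·
    (5,3)@(11, 7): e=[7,99,68] → █
    (6,3)@(13, 7): e=[15,63,96] → █
    (7,3)@(15, 7): e=[23,27,124] → █
    (8,3)@(17, 7): e=[31,-9,152] → ·
    (3,4)@(7, 9): e=[17,141,16] → █
    (4,4)@(9, 9): e=[25,105,44] → █
    (7,4)@(15, 9): e=[49,-3,128] → ·
    (3,5)@(7, 11): e=[43,111,20] → █
    (7,5)@(15, 11): e=[75,-33,132] → ·
    (2,7)@(5, 15): e=[87,87,0] → █  [on edge]
  covered (21 px):
    · · · · · · · · · · ·
    · · · · · · · · · · ·
    · · · · · · · · █ · ·
    · · · · · █ █ █ · · ·
    · · · █ █ █ █ · · · ·
    · · · █ █ █ █ · · · ·
    · · · █ █ █ · · · · ·
    · · █ █ █ · · · · · ·
    · · █ █ · · · · · · ·
    · · █ · · · · · · · ·
    · · · · · · · · · · ·
    · · · · · · · · · · ·
T3:
  2·area = 40
  edge (13, 18)→(9, 22): d=(-4,4) inclusive
  edge (9, 22)→(12, 9): d=(3,-13) inclusive
  edge (12, 9)→(13, 18): d=(1,9) inclusive
    (5,7)@(11, 15): e=[20,5,15] → █
    (6,7)@(13, 15): e=[12,31,-3] → ·
    (5,8)@(11, 17): e=[12,11,17] → █
    (6,8)@(13, 17): e=[4,37,-1] → ·
    (5,9)@(11, 19): e=[4,17,19] → █
    (6,9)@(13, 19): e=[-4,43,1] → ·
    (5,10)@(11, 21): e=[-4,23,21] → ·
  covered (3 px):
    · · · · · · · · · · ·
    · · · · · · · · · · ·
    · · · · · · · · · · ·
    · · · · · · · · · · ·
    · · · · · · · · · · ·
    · · · · · · · · · · ·
    · · · · · · · · · · ·
    · · · · · █ · · · · ·
    · · · · · █ · · · · ·
    · · · · · █ · · · · ·
    · · · · · · · · · · ·
    · · · · · · · · · · ·
T4:
  2·area = 14
  edge (4, 24)→(12, 22): d=(8,-2) inclusive
  edge (12, 22)→(15, 23): d=(3,1) inclusive
  edge (15, 23)→(4, 24): d=(-11,1) inclusive
    (1,9)@(3, 19): e=[-42,0,56] → ·  [on edge]
    (4,10)@(9, 21): e=[-14,0,28] → ·  [on edge]
    (4,11)@(9, 23): e=[2,6,6] → █
    (5,11)@(11, 23): e=[6,4,4] → █
    (6,11)@(13, 23): e=[10,2,2] → █
    (7,11)@(15, 23): e=[14,0,0] → █  [on edge]
    (8,11)@(17, 23): e=[18,-2,-2] → ·
  covered (4 px):
    · · · · · · · · · · ·
    · · · · · · · · · · ·
    · · · · · · · · · · ·
    · · · · · · · · · · ·
    · · · · · · · · · · ·
    · · · · · · · · · · ·
    · · · · · · · · · · ·
    · · · · · · · · · · ·
    · · · · · · · · · · ·
    · · · · · · · · · · ·
    · · · · · · · · · · ·
    · · · · █ █ █ █ · · ·

Answer: [18,30,120]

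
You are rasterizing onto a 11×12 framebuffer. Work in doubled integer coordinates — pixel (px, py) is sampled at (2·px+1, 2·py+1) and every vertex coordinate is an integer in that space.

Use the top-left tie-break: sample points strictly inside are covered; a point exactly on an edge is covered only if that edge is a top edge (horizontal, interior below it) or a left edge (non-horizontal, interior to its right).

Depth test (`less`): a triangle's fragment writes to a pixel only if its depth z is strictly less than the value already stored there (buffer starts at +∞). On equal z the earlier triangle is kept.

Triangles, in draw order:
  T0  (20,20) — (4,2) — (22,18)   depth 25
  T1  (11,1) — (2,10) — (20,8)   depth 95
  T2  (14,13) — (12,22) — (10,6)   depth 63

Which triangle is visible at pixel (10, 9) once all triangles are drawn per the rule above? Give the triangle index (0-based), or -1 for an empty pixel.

T0:
  2·area = 68
  edge (20, 20)→(4, 2): d=(-16,-18) top-left  bias=+0
  edge (4, 2)→(22, 18): d=(18,16) right/bottom  bias=-1
  edge (22, 18)→(20, 20): d=(-2,2) right/bottom  bias=-1
    (2,1)@(5, 3): e=[2,2,64] → #
    (3,1)@(7, 3): e=[38,-30,60] → ·
    (2,2)@(5, 5): e=[-30,38,60] → ·
    (3,2)@(7, 5): e=[6,6,56] → #
    (4,2)@(9, 5): e=[42,-26,52] → ·
    (3,3)@(7, 7): e=[-26,42,52] → ·
    (4,3)@(9, 7): e=[10,10,48] → #
    (5,3)@(11, 7): e=[46,-22,44] → ·
    (4,4)@(9, 9): e=[-22,46,44] → ·
    (5,4)@(11, 9): e=[14,14,40] → #
    (6,4)@(13, 9): e=[50,-18,36] → ·
    (5,5)@(11, 11): e=[-18,50,36] → ·
    (10,9)@(21, 19): e=[34,34,0] → ·  [on edge]
    (9,10)@(19, 21): e=[-34,102,0] → ·  [on edge]
    (8,11)@(17, 23): e=[-102,170,0] → ·  [on edge]
  covered (8 px):
    · · · · · · · · · · ·
    · · # · · · · · · · ·
    · · · # · · · · · · ·
    · · · · # · · · · · ·
    · · · · · # · · · · ·
    · · · · · · # · · · ·
    · · · · · · · # · · ·
    · · · · · · · · # · ·
    · · · · · · · · · # ·
    · · · · · · · · · · ·
    · · · · · · · · · · ·
    · · · · · · · · · · ·
T1:
  2·area = 144  (B↔C swapped to make it positive)
  edge (11, 1)→(20, 8): d=(9,7) right/bottom  bias=-1
  edge (20, 8)→(2, 10): d=(-18,2) right/bottom  bias=-1
  edge (2, 10)→(11, 1): d=(9,-9) top-left  bias=+0
    (5,0)@(11, 1): e=[0,144,0] → ·  [on edge]
    (4,1)@(9, 3): e=[32,112,0] → #  [on edge]
    (5,1)@(11, 3): e=[18,108,18] → #
    (6,1)@(13, 3): e=[4,104,36] → #
    (7,1)@(15, 3): e=[-10,100,54] → ·
    (3,2)@(7, 5): e=[64,80,0] → #  [on edge]
    (7,2)@(15, 5): e=[8,64,72] → #
    (8,2)@(17, 5): e=[-6,60,90] → ·
    (2,3)@(5, 7): e=[96,48,0] → #  [on edge]
    (8,3)@(17, 7): e=[12,24,108] → #
    (9,3)@(19, 7): e=[-2,20,126] → ·
    (1,4)@(3, 9): e=[128,16,0] → #  [on edge]
    (5,4)@(11, 9): e=[72,0,72] → ·  [on edge]
    (0,5)@(1, 11): e=[160,-16,0] → ·  [on edge]
  covered (19 px):
    · · · · · · · · · · ·
    · · · · # # # · · · ·
    · · · # # # # # · · ·
    · · # # # # # # # · ·
    · # # # # · · · · · ·
    · · · · · · · · · · ·
    · · · · · · · · · · ·
    · · · · · · · · · · ·
    · · · · · · · · · · ·
    · · · · · · · · · · ·
    · · · · · · · · · · ·
    · · · · · · · · · · ·
T2:
  2·area = 50
  edge (14, 13)→(12, 22): d=(-2,9) right/bottom  bias=-1
  edge (12, 22)→(10, 6): d=(-2,-16) top-left  bias=+0
  edge (10, 6)→(14, 13): d=(4,7) right/bottom  bias=-1
    (5,4)@(11, 9): e=[35,10,5] → #
    (6,4)@(13, 9): e=[17,42,-9] → ·
    (5,5)@(11, 11): e=[31,6,13] → #
    (6,5)@(13, 11): e=[13,38,-1] → ·
    (5,6)@(11, 13): e=[27,2,21] → #
    (6,6)@(13, 13): e=[9,34,7] → #
    (7,6)@(15, 13): e=[-9,66,-7] → ·
    (5,7)@(11, 15): e=[23,-2,29] → ·
    (6,7)@(13, 15): e=[5,30,15] → #
    (7,7)@(15, 15): e=[-13,62,1] → ·
    (6,8)@(13, 17): e=[1,26,23] → #
    (7,8)@(15, 17): e=[-17,58,9] → ·
  covered (6 px):
    · · · · · · · · · · ·
    · · · · · · · · · · ·
    · · · · · · · · · · ·
    · · · · · · · · · · ·
    · · · · · # · · · · ·
    · · · · · # · · · · ·
    · · · · · # # · · · ·
    · · · · · · # · · · ·
    · · · · · · # · · · ·
    · · · · · · · · · · ·
    · · · · · · · · · · ·
    · · · · · · · · · · ·

Z-buffer (winner per pixel, '.' = empty):
  . . . . . . . . . . .
  . . 0 . 1 1 1 . . . .
  . . . 0 1 1 1 1 . . .
  . . 1 1 0 1 1 1 1 . .
  . 1 1 1 1 0 . . . . .
  . . . . . 2 0 . . . .
  . . . . . 2 2 0 . . .
  . . . . . . 2 . 0 . .
  . . . . . . 2 . . 0 .
  . . . . . . . . . . .
  . . . . . . . . . . .
  . . . . . . . . . . .

Answer: -1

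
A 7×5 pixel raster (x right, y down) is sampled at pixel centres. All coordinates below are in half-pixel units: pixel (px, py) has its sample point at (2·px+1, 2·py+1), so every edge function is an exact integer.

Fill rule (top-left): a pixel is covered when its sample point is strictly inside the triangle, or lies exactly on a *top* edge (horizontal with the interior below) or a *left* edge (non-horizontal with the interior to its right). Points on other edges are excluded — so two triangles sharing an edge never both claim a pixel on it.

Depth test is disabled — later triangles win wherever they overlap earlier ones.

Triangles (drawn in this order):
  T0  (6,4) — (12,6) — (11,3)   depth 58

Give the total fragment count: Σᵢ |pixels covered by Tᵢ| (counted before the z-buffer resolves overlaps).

T0:
  2·area = 16  (B↔C swapped to make it positive)
  edge (6, 4)→(11, 3): d=(5,-1) top-left  bias=+0
  edge (11, 3)→(12, 6): d=(1,3) right/bottom  bias=-1
  edge (12, 6)→(6, 4): d=(-6,-2) top-left  bias=+0
    (1,1)@(3, 3): e=[-8,24,0] → .  [on edge]
    (5,1)@(11, 3): e=[0,0,16] → .  [on edge]
    (0,2)@(1, 5): e=[0,32,-16] → .  [on edge]
    (4,2)@(9, 5): e=[8,8,0] → X  [on edge]
    (5,2)@(11, 5): e=[10,2,4] → X
    (6,2)@(13, 5): e=[12,-4,8] → .
    (4,3)@(9, 7): e=[18,10,-12] → .
    (5,3)@(11, 7): e=[20,4,-8] → .
    (6,4)@(13, 9): e=[32,0,-16] → .  [on edge]
  covered (2 px):
    . . . . . . .
    . . . . . . .
    . . . . X X .
    . . . . . . .
    . . . . . . .

Answer: 2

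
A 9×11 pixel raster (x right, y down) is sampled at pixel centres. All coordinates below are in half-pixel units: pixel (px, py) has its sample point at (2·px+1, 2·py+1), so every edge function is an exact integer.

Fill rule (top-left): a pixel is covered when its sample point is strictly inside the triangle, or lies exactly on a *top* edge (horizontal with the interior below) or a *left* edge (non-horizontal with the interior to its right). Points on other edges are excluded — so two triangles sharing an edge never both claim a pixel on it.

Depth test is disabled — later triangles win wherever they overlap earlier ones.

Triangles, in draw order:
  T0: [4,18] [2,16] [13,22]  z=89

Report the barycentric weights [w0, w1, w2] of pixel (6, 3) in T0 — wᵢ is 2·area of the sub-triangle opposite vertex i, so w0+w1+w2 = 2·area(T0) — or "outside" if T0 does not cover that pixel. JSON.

T0:
  2·area = 10
  edge (4, 18)→(2, 16): d=(-2,-2) top-left  bias=+0
  edge (2, 16)→(13, 22): d=(11,6) right/bottom  bias=-1
  edge (13, 22)→(4, 18): d=(-9,-4) top-left  bias=+0
    (0,7)@(1, 15): e=[0,-5,15] → ·  [on edge]
    (1,8)@(3, 17): e=[0,5,5] → #  [on edge]
    (2,8)@(5, 17): e=[4,-7,13] → ·
    (1,9)@(3, 19): e=[-4,27,-13] → ·
    (2,9)@(5, 19): e=[0,15,-5] → ·  [on edge]
    (3,9)@(7, 19): e=[4,3,3] → #
    (4,9)@(9, 19): e=[8,-9,11] → ·
    (3,10)@(7, 21): e=[0,25,-15] → ·  [on edge]
    (5,10)@(11, 21): e=[8,1,1] → #
    (6,10)@(13, 21): e=[12,-11,9] → ·
  covered (3 px):
    · · · · · · · · ·
    · · · · · · · · ·
    · · · · · · · · ·
    · · · · · · · · ·
    · · · · · · · · ·
    · · · · · · · · ·
    · · · · · · · · ·
    · · · · · · · · ·
    · # · · · · · · ·
    · · · # · · · · ·
    · · · · · # · · ·

Final: "outside"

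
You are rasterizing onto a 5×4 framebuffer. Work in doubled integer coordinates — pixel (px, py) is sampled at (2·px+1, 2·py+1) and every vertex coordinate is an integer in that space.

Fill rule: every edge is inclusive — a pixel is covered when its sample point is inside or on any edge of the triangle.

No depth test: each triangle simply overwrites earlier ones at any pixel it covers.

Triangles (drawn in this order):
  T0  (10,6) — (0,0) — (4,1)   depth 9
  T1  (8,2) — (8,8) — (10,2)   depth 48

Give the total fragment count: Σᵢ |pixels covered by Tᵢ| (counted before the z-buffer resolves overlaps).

T0:
  2·area = 14
  edge (10, 6)→(0, 0): d=(-10,-6) inclusive
  edge (0, 0)→(4, 1): d=(4,1) inclusive
  edge (4, 1)→(10, 6): d=(6,5) inclusive
    (1,0)@(3, 1): e=[8,1,5] → █
    (2,0)@(5, 1): e=[20,-1,-5] → ·
    (1,1)@(3, 3): e=[-12,9,17] → ·
    (2,1)@(5, 3): e=[0,7,7] → █  [on edge]
    (3,1)@(7, 3): e=[12,5,-3] → ·
    (2,2)@(5, 5): e=[-20,15,19] → ·
  covered (2 px):
    · █ · · ·
    · · █ · ·
    · · · · ·
    · · · · ·
T1:
  2·area = 12  (B↔C swapped to make it positive)
  edge (8, 2)→(10, 2): d=(2,0) inclusive
  edge (10, 2)→(8, 8): d=(-2,6) inclusive
  edge (8, 8)→(8, 2): d=(0,-6) inclusive
    (4,1)@(9, 3): e=[2,4,6] → █
    (4,2)@(9, 5): e=[6,0,6] → █  [on edge]
    (4,3)@(9, 7): e=[10,-4,6] → ·
  covered (2 px):
    · · · · ·
    · · · · █
    · · · · █
    · · · · ·

Result: 4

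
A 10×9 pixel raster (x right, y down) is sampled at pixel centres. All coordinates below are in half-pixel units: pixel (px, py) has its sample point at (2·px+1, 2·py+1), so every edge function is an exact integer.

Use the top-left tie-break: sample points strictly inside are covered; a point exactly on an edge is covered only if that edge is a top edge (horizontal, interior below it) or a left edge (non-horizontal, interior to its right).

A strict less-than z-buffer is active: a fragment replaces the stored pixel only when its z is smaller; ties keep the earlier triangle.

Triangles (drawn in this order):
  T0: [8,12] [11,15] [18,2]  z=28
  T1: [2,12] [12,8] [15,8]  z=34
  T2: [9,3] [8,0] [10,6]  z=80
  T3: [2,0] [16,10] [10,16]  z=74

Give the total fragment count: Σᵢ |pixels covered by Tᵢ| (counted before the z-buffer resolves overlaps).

T0:
  2·area = 60  (B↔C swapped to make it positive)
  edge (8, 12)→(18, 2): d=(10,-10) top-left  bias=+0
  edge (18, 2)→(11, 15): d=(-7,13) right/bottom  bias=-1
  edge (11, 15)→(8, 12): d=(-3,-3) top-left  bias=+0
    (9,0)@(19, 1): e=[0,-6,66] → ·  [on edge]
    (8,1)@(17, 3): e=[0,6,54] → #  [on edge]
    (9,1)@(19, 3): e=[20,-20,60] → ·
    (0,2)@(1, 5): e=[-140,200,0] → ·  [on edge]
    (7,2)@(15, 5): e=[0,18,42] → #  [on edge]
    (8,2)@(17, 5): e=[20,-8,48] → ·
    (1,3)@(3, 7): e=[-100,160,0] → ·  [on edge]
    (6,3)@(13, 7): e=[0,30,30] → #  [on edge]
    (8,3)@(17, 7): e=[40,-22,42] → ·
    (2,4)@(5, 9): e=[-60,120,0] → ·  [on edge]
    (5,4)@(11, 9): e=[0,42,18] → #  [on edge]
    (7,4)@(15, 9): e=[40,-10,30] → ·
    (3,5)@(7, 11): e=[-20,80,0] → ·  [on edge]
    (4,5)@(9, 11): e=[0,54,6] → #  [on edge]
    (3,6)@(7, 13): e=[0,66,-6] → ·  [on edge]
    (4,6)@(9, 13): e=[20,40,0] → #  [on edge]
    (2,7)@(5, 15): e=[0,78,-18] → ·  [on edge]
    (5,7)@(11, 15): e=[60,0,0] → ·  [on edge]
    (1,8)@(3, 17): e=[0,90,-30] → ·  [on edge]
    (6,8)@(13, 17): e=[100,-40,0] → ·  [on edge]
  covered (11 px):
    · · · · · · · · · ·
    · · · · · · · · # ·
    · · · · · · · # · ·
    · · · · · · # # · ·
    · · · · · # # · · ·
    · · · · # # # · · ·
    · · · · # # · · · ·
    · · · · · · · · · ·
    · · · · · · · · · ·
T1:
  2·area = 12
  edge (2, 12)→(12, 8): d=(10,-4) top-left  bias=+0
  edge (12, 8)→(15, 8): d=(3,0) top-left  bias=+0
  edge (15, 8)→(2, 12): d=(-13,4) right/bottom  bias=-1
    (5,4)@(11, 9): e=[6,3,3] → #
    (6,4)@(13, 9): e=[14,3,-5] → ·
    (2,5)@(5, 11): e=[2,9,1] → #
    (3,5)@(7, 11): e=[10,9,-7] → ·
    (5,5)@(11, 11): e=[26,9,-23] → ·
    (2,6)@(5, 13): e=[22,15,-25] → ·
  covered (2 px):
    · · · · · · · · · ·
    · · · · · · · · · ·
    · · · · · · · · · ·
    · · · · · · · · · ·
    · · · · · # · · · ·
    · · # · · · · · · ·
    · · · · · · · · · ·
    · · · · · · · · · ·
    · · · · · · · · · ·
T2:
  degenerate (2·area = 0) — covers nothing
T3:
  2·area = 144
  edge (2, 0)→(16, 10): d=(14,10) right/bottom  bias=-1
  edge (16, 10)→(10, 16): d=(-6,6) right/bottom  bias=-1
  edge (10, 16)→(2, 0): d=(-8,-16) top-left  bias=+0
    (1,0)@(3, 1): e=[4,132,8] → #
    (2,0)@(5, 1): e=[-16,120,40] → ·
    (1,1)@(3, 3): e=[32,120,-8] → ·
    (2,1)@(5, 3): e=[12,108,24] → #
    (3,1)@(7, 3): e=[-8,96,56] → ·
    (2,2)@(5, 5): e=[40,96,8] → #
    (3,2)@(7, 5): e=[20,84,40] → #
    (4,2)@(9, 5): e=[0,72,72] → ·  [on edge]
    (2,3)@(5, 7): e=[68,84,-8] → ·
    (3,3)@(7, 7): e=[48,72,24] → #
    (4,3)@(9, 7): e=[28,60,56] → #
    (5,3)@(11, 7): e=[8,48,88] → #
    (9,3)@(19, 7): e=[-72,0,216] → ·  [on edge]
    (8,4)@(17, 9): e=[-24,0,168] → ·  [on edge]
    (7,5)@(15, 11): e=[24,0,120] → ·  [on edge]
    (6,6)@(13, 13): e=[72,0,72] → ·  [on edge]
    (5,7)@(11, 15): e=[120,0,24] → ·  [on edge]
    (4,8)@(9, 17): e=[168,0,-24] → ·  [on edge]
  covered (16 px):
    · # · · · · · · · ·
    · · # · · · · · · ·
    · · # # · · · · · ·
    · · · # # # · · · ·
    · · · # # # # · · ·
    · · · · # # # · · ·
    · · · · # # · · · ·
    · · · · · · · · · ·
    · · · · · · · · · ·

Final: 29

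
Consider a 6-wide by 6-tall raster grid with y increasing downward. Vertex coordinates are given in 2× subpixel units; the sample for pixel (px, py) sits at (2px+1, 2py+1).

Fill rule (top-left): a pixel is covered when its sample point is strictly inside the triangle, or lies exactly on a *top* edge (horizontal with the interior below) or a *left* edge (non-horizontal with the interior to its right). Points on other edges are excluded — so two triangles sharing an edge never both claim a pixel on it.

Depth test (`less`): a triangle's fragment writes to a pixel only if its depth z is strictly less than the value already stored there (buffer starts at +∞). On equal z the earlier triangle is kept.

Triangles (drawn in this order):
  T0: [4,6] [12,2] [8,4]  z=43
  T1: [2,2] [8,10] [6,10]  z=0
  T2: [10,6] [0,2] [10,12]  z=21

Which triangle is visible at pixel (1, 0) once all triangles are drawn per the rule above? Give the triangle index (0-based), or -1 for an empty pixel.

T0:
  degenerate (2·area = 0) — covers nothing
T1:
  2·area = 16
  edge (2, 2)→(8, 10): d=(6,8) right/bottom  bias=-1
  edge (8, 10)→(6, 10): d=(-2,0) right/bottom  bias=-1
  edge (6, 10)→(2, 2): d=(-4,-8) top-left  bias=+0
    (2,3)@(5, 7): e=[6,6,4] → #
    (3,3)@(7, 7): e=[-10,6,20] → ·
    (2,4)@(5, 9): e=[18,2,-4] → ·
    (3,4)@(7, 9): e=[2,2,12] → #
    (4,4)@(9, 9): e=[-14,2,28] → ·
    (3,5)@(7, 11): e=[14,-2,4] → ·
  covered (2 px):
    · · · · · ·
    · · · · · ·
    · · · · · ·
    · · # · · ·
    · · · # · ·
    · · · · · ·
T2:
  2·area = 60  (B↔C swapped to make it positive)
  edge (10, 6)→(10, 12): d=(0,6) right/bottom  bias=-1
  edge (10, 12)→(0, 2): d=(-10,-10) top-left  bias=+0
  edge (0, 2)→(10, 6): d=(10,4) right/bottom  bias=-1
    (0,1)@(1, 3): e=[54,0,6] → #  [on edge]
    (1,1)@(3, 3): e=[42,20,-2] → ·
    (0,2)@(1, 5): e=[54,-20,26] → ·
    (1,2)@(3, 5): e=[42,0,18] → #  [on edge]
    (2,2)@(5, 5): e=[30,20,10] → #
    (3,2)@(7, 5): e=[18,40,2] → #
    (4,2)@(9, 5): e=[6,60,-6] → ·
    (1,3)@(3, 7): e=[42,-20,38] → ·
    (2,3)@(5, 7): e=[30,0,30] → #  [on edge]
    (4,3)@(9, 7): e=[6,40,14] → #
    (5,3)@(11, 7): e=[-6,60,6] → ·
    (2,4)@(5, 9): e=[30,-20,50] → ·
    (3,4)@(7, 9): e=[18,0,42] → #  [on edge]
    (4,5)@(9, 11): e=[6,0,54] → #  [on edge]
  covered (10 px):
    · · · · · ·
    # · · · · ·
    · # # # · ·
    · · # # # ·
    · · · # # ·
    · · · · # ·

Z-buffer (winner per pixel, '.' = empty):
  . . . . . .
  2 . . . . .
  . 2 2 2 . .
  . . 1 2 2 .
  . . . 1 2 .
  . . . . 2 .

Result: -1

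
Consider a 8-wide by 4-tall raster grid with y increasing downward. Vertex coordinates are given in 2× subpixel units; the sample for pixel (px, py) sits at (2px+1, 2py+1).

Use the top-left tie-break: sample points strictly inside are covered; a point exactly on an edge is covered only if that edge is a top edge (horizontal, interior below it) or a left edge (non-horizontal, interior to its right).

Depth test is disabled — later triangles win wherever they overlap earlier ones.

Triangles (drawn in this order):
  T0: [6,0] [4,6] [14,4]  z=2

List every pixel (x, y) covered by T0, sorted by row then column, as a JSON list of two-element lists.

T0:
  2·area = 56  (B↔C swapped to make it positive)
  edge (6, 0)→(14, 4): d=(8,4) right/bottom  bias=-1
  edge (14, 4)→(4, 6): d=(-10,2) right/bottom  bias=-1
  edge (4, 6)→(6, 0): d=(2,-6) top-left  bias=+0
    (3,0)@(7, 1): e=[4,44,8] → █
    (4,0)@(9, 1): e=[-4,40,20] → ·
    (2,1)@(5, 3): e=[28,28,0] → █  [on edge]
    (4,1)@(9, 3): e=[12,20,24] → █
    (5,1)@(11, 3): e=[4,16,36] → █
    (6,1)@(13, 3): e=[-4,12,48] → ·
    (2,2)@(5, 5): e=[44,8,4] → █
    (4,2)@(9, 5): e=[28,0,28] → ·  [on edge]
    (5,2)@(11, 5): e=[20,-4,40] → ·
    (2,3)@(5, 7): e=[60,-12,8] → ·
    (3,3)@(7, 7): e=[52,-16,20] → ·
  covered (7 px):
    · · · █ · · · ·
    · · █ █ █ █ · ·
    · · █ █ · · · ·
    · · · · · · · ·

Answer: [[3,0],[2,1],[3,1],[4,1],[5,1],[2,2],[3,2]]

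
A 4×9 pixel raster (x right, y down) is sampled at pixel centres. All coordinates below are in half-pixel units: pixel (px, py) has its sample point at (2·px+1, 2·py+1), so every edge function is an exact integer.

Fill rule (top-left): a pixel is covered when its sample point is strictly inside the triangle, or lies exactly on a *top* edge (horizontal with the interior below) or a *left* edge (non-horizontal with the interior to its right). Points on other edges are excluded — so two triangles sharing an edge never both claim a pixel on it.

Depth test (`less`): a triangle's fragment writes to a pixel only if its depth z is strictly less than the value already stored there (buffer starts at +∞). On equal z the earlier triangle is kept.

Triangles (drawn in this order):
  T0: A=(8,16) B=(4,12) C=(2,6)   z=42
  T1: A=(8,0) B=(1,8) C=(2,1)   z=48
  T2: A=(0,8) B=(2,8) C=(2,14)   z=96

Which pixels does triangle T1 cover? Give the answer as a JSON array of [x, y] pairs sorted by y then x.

T0:
  2·area = 16
  edge (8, 16)→(4, 12): d=(-4,-4) top-left  bias=+0
  edge (4, 12)→(2, 6): d=(-2,-6) top-left  bias=+0
  edge (2, 6)→(8, 16): d=(6,10) right/bottom  bias=-1
    (0,1)@(1, 3): e=[24,0,-8] → ·  [on edge]
    (0,4)@(1, 9): e=[0,-12,28] → ·  [on edge]
    (1,4)@(3, 9): e=[8,0,8] → #  [on edge]
    (2,4)@(5, 9): e=[16,12,-12] → ·
    (1,5)@(3, 11): e=[0,-4,20] → ·  [on edge]
    (2,5)@(5, 11): e=[8,8,0] → ·  [on edge]
    (2,6)@(5, 13): e=[0,4,12] → #  [on edge]
    (3,6)@(7, 13): e=[8,16,-8] → ·
    (2,7)@(5, 15): e=[-8,0,24] → ·  [on edge]
    (3,7)@(7, 15): e=[0,12,4] → #  [on edge]
    (3,8)@(7, 17): e=[-8,8,16] → ·
  covered (3 px):
    · · · ·
    · · · ·
    · · · ·
    · · · ·
    · # · ·
    · · · ·
    · · # ·
    · · · #
    · · · ·
T1:
  2·area = 41
  edge (8, 0)→(1, 8): d=(-7,8) right/bottom  bias=-1
  edge (1, 8)→(2, 1): d=(1,-7) top-left  bias=+0
  edge (2, 1)→(8, 0): d=(6,-1) top-left  bias=+0
    (1,0)@(3, 1): e=[33,7,1] → #
    (2,0)@(5, 1): e=[17,21,3] → #
    (3,0)@(7, 1): e=[1,35,5] → #
    (1,1)@(3, 3): e=[19,9,13] → #
    (3,1)@(7, 3): e=[-13,37,17] → ·
    (1,2)@(3, 5): e=[5,11,25] → #
    (2,2)@(5, 5): e=[-11,25,27] → ·
    (1,3)@(3, 7): e=[-9,13,37] → ·
  covered (6 px):
    · # # #
    · # # ·
    · # · ·
    · · · ·
    · · · ·
    · · · ·
    · · · ·
    · · · ·
    · · · ·
T2:
  2·area = 12
  edge (0, 8)→(2, 8): d=(2,0) top-left  bias=+0
  edge (2, 8)→(2, 14): d=(0,6) right/bottom  bias=-1
  edge (2, 14)→(0, 8): d=(-2,-6) top-left  bias=+0
    (0,4)@(1, 9): e=[2,6,4] → #
    (1,4)@(3, 9): e=[2,-6,16] → ·
    (0,5)@(1, 11): e=[6,6,0] → #  [on edge]
    (1,5)@(3, 11): e=[6,-6,12] → ·
    (0,6)@(1, 13): e=[10,6,-4] → ·
    (1,8)@(3, 17): e=[18,-6,0] → ·  [on edge]
  covered (2 px):
    · · · ·
    · · · ·
    · · · ·
    · · · ·
    # · · ·
    # · · ·
    · · · ·
    · · · ·
    · · · ·

Result: [[1,0],[2,0],[3,0],[1,1],[2,1],[1,2]]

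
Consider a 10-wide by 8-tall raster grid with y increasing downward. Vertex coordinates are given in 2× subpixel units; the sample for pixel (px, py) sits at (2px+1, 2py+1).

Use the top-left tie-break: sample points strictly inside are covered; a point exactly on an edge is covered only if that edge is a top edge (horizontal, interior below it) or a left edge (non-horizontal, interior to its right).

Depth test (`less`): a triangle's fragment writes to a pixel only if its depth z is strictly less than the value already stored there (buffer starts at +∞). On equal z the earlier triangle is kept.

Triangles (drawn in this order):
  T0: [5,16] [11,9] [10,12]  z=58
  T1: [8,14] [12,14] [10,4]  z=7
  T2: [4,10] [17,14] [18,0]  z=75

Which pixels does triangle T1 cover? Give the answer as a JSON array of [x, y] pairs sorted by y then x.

T0:
  2·area = 11
  edge (5, 16)→(11, 9): d=(6,-7) top-left  bias=+0
  edge (11, 9)→(10, 12): d=(-1,3) right/bottom  bias=-1
  edge (10, 12)→(5, 16): d=(-5,4) right/bottom  bias=-1
    (6,1)@(13, 3): e=[-22,0,33] → .  [on edge]
    (5,4)@(11, 9): e=[0,0,11] → .  [on edge]
    (4,7)@(9, 15): e=[22,0,-11] → .  [on edge]
  covered (0 px):
    . . . . . . . . . .
    . . . . . . . . . .
    . . . . . . . . . .
    . . . . . . . . . .
    . . . . . . . . . .
    . . . . . . . . . .
    . . . . . . . . . .
    . . . . . . . . . .
T1:
  2·area = 40  (B↔C swapped to make it positive)
  edge (8, 14)→(10, 4): d=(2,-10) top-left  bias=+0
  edge (10, 4)→(12, 14): d=(2,10) right/bottom  bias=-1
  edge (12, 14)→(8, 14): d=(-4,0) right/bottom  bias=-1
    (4,4)@(9, 9): e=[0,20,20] → X  [on edge]
    (5,4)@(11, 9): e=[20,0,20] → .  [on edge]
    (4,5)@(9, 11): e=[4,24,12] → X
    (5,5)@(11, 11): e=[24,4,12] → X
    (6,5)@(13, 11): e=[44,-16,12] → .
    (4,6)@(9, 13): e=[8,28,4] → X
    (6,6)@(13, 13): e=[48,-12,4] → .
    (4,7)@(9, 15): e=[12,32,-4] → .
    (5,7)@(11, 15): e=[32,12,-4] → .
  covered (5 px):
    . . . . . . . . . .
    . . . . . . . . . .
    . . . . . . . . . .
    . . . . . . . . . .
    . . . . X . . . . .
    . . . . X X . . . .
    . . . . X X . . . .
    . . . . . . . . . .
T2:
  2·area = 186  (B↔C swapped to make it positive)
  edge (4, 10)→(18, 0): d=(14,-10) top-left  bias=+0
  edge (18, 0)→(17, 14): d=(-1,14) right/bottom  bias=-1
  edge (17, 14)→(4, 10): d=(-13,-4) top-left  bias=+0
    (8,0)@(17, 1): e=[4,13,169] → X
    (9,0)@(19, 1): e=[24,-15,177] → .
    (7,1)@(15, 3): e=[12,39,135] → X
    (9,1)@(19, 3): e=[52,-17,151] → .
    (5,2)@(11, 5): e=[0,93,93] → X  [on edge]
    (6,2)@(13, 5): e=[20,65,101] → X
    (9,2)@(19, 5): e=[80,-19,125] → .
    (4,3)@(9, 7): e=[8,119,59] → X
    (9,3)@(19, 7): e=[108,-21,99] → .
    (3,4)@(7, 9): e=[16,145,25] → X
    (9,4)@(19, 9): e=[136,-23,73] → .
    (3,5)@(7, 11): e=[44,143,-1] → .
  covered (25 px):
    . . . . . . . . X .
    . . . . . . . X X .
    . . . . . X X X X .
    . . . . X X X X X .
    . . . X X X X X X .
    . . . . X X X X X .
    . . . . . . . X X .
    . . . . . . . . . .

Answer: [[4,4],[4,5],[5,5],[4,6],[5,6]]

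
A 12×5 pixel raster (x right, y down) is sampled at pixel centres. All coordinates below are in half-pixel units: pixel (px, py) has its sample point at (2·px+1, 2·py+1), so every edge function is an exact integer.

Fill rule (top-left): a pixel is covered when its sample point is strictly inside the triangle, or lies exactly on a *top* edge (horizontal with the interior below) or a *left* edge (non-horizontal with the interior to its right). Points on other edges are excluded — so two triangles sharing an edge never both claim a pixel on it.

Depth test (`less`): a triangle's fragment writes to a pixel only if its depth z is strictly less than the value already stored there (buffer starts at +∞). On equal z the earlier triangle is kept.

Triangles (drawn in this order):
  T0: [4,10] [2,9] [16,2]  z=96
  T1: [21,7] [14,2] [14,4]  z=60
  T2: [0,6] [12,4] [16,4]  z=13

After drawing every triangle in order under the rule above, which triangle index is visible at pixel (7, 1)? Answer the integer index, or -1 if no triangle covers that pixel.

T0:
  2·area = 28
  edge (4, 10)→(2, 9): d=(-2,-1) top-left  bias=+0
  edge (2, 9)→(16, 2): d=(14,-7) top-left  bias=+0
  edge (16, 2)→(4, 10): d=(-12,8) right/bottom  bias=-1
    (5,2)@(11, 5): e=[17,7,4] → #
    (6,2)@(13, 5): e=[19,21,-12] → ·
    (3,3)@(7, 7): e=[9,7,12] → #
    (4,3)@(9, 7): e=[11,21,-4] → ·
    (5,3)@(11, 7): e=[13,35,-20] → ·
    (1,4)@(3, 9): e=[1,7,20] → #
    (2,4)@(5, 9): e=[3,21,4] → #
    (3,4)@(7, 9): e=[5,35,-12] → ·
  covered (4 px):
    · · · · · · · · · · · ·
    · · · · · · · · · · · ·
    · · · · · # · · · · · ·
    · · · # · · · · · · · ·
    · # # · · · · · · · · ·
T1:
  2·area = 14  (B↔C swapped to make it positive)
  edge (21, 7)→(14, 4): d=(-7,-3) top-left  bias=+0
  edge (14, 4)→(14, 2): d=(0,-2) top-left  bias=+0
  edge (14, 2)→(21, 7): d=(7,5) right/bottom  bias=-1
    (3,0)@(7, 1): e=[0,-14,28] → ·  [on edge]
    (7,1)@(15, 3): e=[10,2,2] → #
    (8,1)@(17, 3): e=[16,6,-8] → ·
    (7,2)@(15, 5): e=[-4,2,16] → ·
    (8,2)@(17, 5): e=[2,6,6] → #
    (9,2)@(19, 5): e=[8,10,-4] → ·
    (8,3)@(17, 7): e=[-12,6,20] → ·
    (10,3)@(21, 7): e=[0,14,0] → ·  [on edge]
  covered (2 px):
    · · · · · · · · · · · ·
    · · · · · · · # · · · ·
    · · · · · · · · # · · ·
    · · · · · · · · · · · ·
    · · · · · · · · · · · ·
T2:
  2·area = 8
  edge (0, 6)→(12, 4): d=(12,-2) top-left  bias=+0
  edge (12, 4)→(16, 4): d=(4,0) top-left  bias=+0
  edge (16, 4)→(0, 6): d=(-16,2) right/bottom  bias=-1
    (3,2)@(7, 5): e=[2,4,2] → #
    (4,2)@(9, 5): e=[6,4,-2] → ·
    (3,3)@(7, 7): e=[26,12,-30] → ·
  covered (1 px):
    · · · · · · · · · · · ·
    · · · · · · · · · · · ·
    · · · # · · · · · · · ·
    · · · · · · · · · · · ·
    · · · · · · · · · · · ·

Z-buffer (winner per pixel, '.' = empty):
  . . . . . . . . . . . .
  . . . . . . . 1 . . . .
  . . . 2 . 0 . . 1 . . .
  . . . 0 . . . . . . . .
  . 0 0 . . . . . . . . .

Final: 1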